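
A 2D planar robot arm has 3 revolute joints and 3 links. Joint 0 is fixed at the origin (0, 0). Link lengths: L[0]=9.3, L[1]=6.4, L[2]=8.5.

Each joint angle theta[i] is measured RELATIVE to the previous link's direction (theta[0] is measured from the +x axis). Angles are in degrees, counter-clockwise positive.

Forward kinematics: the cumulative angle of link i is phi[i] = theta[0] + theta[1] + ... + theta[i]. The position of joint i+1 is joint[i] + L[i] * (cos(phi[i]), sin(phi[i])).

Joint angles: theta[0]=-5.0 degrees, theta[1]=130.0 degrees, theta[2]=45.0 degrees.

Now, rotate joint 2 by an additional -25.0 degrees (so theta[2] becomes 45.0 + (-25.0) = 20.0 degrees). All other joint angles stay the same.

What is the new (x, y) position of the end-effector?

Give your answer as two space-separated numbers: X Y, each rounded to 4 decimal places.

joint[0] = (0.0000, 0.0000)  (base)
link 0: phi[0] = -5 = -5 deg
  cos(-5 deg) = 0.9962, sin(-5 deg) = -0.0872
  joint[1] = (0.0000, 0.0000) + 9.3 * (0.9962, -0.0872) = (0.0000 + 9.2646, 0.0000 + -0.8105) = (9.2646, -0.8105)
link 1: phi[1] = -5 + 130 = 125 deg
  cos(125 deg) = -0.5736, sin(125 deg) = 0.8192
  joint[2] = (9.2646, -0.8105) + 6.4 * (-0.5736, 0.8192) = (9.2646 + -3.6709, -0.8105 + 5.2426) = (5.5937, 4.4320)
link 2: phi[2] = -5 + 130 + 20 = 145 deg
  cos(145 deg) = -0.8192, sin(145 deg) = 0.5736
  joint[3] = (5.5937, 4.4320) + 8.5 * (-0.8192, 0.5736) = (5.5937 + -6.9628, 4.4320 + 4.8754) = (-1.3691, 9.3074)
End effector: (-1.3691, 9.3074)

Answer: -1.3691 9.3074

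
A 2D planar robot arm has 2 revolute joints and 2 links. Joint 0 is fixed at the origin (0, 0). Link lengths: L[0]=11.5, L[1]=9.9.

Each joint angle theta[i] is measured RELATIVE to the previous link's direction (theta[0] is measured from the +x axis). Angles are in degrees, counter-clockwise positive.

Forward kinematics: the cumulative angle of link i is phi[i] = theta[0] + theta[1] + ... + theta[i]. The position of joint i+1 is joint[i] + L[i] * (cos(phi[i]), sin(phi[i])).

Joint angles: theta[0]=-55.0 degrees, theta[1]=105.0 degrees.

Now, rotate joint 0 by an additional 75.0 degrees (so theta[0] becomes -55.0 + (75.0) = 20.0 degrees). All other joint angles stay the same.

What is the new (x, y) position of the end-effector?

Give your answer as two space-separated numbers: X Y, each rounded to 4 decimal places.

Answer: 5.1281 12.0428

Derivation:
joint[0] = (0.0000, 0.0000)  (base)
link 0: phi[0] = 20 = 20 deg
  cos(20 deg) = 0.9397, sin(20 deg) = 0.3420
  joint[1] = (0.0000, 0.0000) + 11.5 * (0.9397, 0.3420) = (0.0000 + 10.8065, 0.0000 + 3.9332) = (10.8065, 3.9332)
link 1: phi[1] = 20 + 105 = 125 deg
  cos(125 deg) = -0.5736, sin(125 deg) = 0.8192
  joint[2] = (10.8065, 3.9332) + 9.9 * (-0.5736, 0.8192) = (10.8065 + -5.6784, 3.9332 + 8.1096) = (5.1281, 12.0428)
End effector: (5.1281, 12.0428)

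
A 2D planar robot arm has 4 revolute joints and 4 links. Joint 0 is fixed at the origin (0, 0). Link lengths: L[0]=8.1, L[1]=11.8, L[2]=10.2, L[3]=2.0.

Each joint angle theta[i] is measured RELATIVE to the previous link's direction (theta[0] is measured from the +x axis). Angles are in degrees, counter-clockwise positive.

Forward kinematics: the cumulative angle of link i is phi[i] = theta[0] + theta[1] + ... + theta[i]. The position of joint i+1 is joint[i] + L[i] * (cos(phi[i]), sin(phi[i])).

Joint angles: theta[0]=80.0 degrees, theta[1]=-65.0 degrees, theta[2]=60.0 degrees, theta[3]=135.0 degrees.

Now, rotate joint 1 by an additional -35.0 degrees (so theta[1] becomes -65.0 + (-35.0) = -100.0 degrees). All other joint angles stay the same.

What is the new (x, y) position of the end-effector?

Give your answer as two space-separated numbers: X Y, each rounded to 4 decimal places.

Answer: 18.3162 10.6719

Derivation:
joint[0] = (0.0000, 0.0000)  (base)
link 0: phi[0] = 80 = 80 deg
  cos(80 deg) = 0.1736, sin(80 deg) = 0.9848
  joint[1] = (0.0000, 0.0000) + 8.1 * (0.1736, 0.9848) = (0.0000 + 1.4066, 0.0000 + 7.9769) = (1.4066, 7.9769)
link 1: phi[1] = 80 + -100 = -20 deg
  cos(-20 deg) = 0.9397, sin(-20 deg) = -0.3420
  joint[2] = (1.4066, 7.9769) + 11.8 * (0.9397, -0.3420) = (1.4066 + 11.0884, 7.9769 + -4.0358) = (12.4949, 3.9411)
link 2: phi[2] = 80 + -100 + 60 = 40 deg
  cos(40 deg) = 0.7660, sin(40 deg) = 0.6428
  joint[3] = (12.4949, 3.9411) + 10.2 * (0.7660, 0.6428) = (12.4949 + 7.8137, 3.9411 + 6.5564) = (20.3086, 10.4975)
link 3: phi[3] = 80 + -100 + 60 + 135 = 175 deg
  cos(175 deg) = -0.9962, sin(175 deg) = 0.0872
  joint[4] = (20.3086, 10.4975) + 2 * (-0.9962, 0.0872) = (20.3086 + -1.9924, 10.4975 + 0.1743) = (18.3162, 10.6719)
End effector: (18.3162, 10.6719)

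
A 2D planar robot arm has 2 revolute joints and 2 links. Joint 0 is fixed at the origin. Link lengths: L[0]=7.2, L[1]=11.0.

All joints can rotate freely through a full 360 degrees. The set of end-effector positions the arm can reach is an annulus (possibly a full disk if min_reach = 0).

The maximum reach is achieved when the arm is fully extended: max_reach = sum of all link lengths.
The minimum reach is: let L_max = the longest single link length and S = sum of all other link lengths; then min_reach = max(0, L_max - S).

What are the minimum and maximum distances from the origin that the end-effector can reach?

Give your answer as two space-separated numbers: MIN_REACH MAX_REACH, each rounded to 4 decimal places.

Answer: 3.8000 18.2000

Derivation:
Link lengths: [7.2, 11.0]
max_reach = 7.2 + 11 = 18.2
L_max = max([7.2, 11.0]) = 11
S (sum of others) = 18.2 - 11 = 7.2
min_reach = max(0, 11 - 7.2) = max(0, 3.8) = 3.8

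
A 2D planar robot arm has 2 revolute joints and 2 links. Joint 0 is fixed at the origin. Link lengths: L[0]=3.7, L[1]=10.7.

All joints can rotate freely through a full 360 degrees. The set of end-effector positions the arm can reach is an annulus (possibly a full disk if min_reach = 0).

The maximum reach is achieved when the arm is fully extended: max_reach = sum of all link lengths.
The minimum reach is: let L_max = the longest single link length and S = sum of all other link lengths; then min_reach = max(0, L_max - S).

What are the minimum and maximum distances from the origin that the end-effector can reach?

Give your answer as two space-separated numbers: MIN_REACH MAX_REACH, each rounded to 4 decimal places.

Link lengths: [3.7, 10.7]
max_reach = 3.7 + 10.7 = 14.4
L_max = max([3.7, 10.7]) = 10.7
S (sum of others) = 14.4 - 10.7 = 3.7
min_reach = max(0, 10.7 - 3.7) = max(0, 7) = 7

Answer: 7.0000 14.4000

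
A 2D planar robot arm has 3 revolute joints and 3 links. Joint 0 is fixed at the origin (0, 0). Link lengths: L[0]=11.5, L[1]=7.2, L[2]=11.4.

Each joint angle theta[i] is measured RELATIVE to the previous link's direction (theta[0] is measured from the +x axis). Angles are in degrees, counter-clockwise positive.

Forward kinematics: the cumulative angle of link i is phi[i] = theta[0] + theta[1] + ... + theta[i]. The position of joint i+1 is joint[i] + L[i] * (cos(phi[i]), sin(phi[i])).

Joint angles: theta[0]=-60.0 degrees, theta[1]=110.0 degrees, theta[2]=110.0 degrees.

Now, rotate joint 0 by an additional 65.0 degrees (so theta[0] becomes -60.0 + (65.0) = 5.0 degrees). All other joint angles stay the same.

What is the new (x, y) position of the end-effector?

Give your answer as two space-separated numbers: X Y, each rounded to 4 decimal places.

joint[0] = (0.0000, 0.0000)  (base)
link 0: phi[0] = 5 = 5 deg
  cos(5 deg) = 0.9962, sin(5 deg) = 0.0872
  joint[1] = (0.0000, 0.0000) + 11.5 * (0.9962, 0.0872) = (0.0000 + 11.4562, 0.0000 + 1.0023) = (11.4562, 1.0023)
link 1: phi[1] = 5 + 110 = 115 deg
  cos(115 deg) = -0.4226, sin(115 deg) = 0.9063
  joint[2] = (11.4562, 1.0023) + 7.2 * (-0.4226, 0.9063) = (11.4562 + -3.0429, 1.0023 + 6.5254) = (8.4134, 7.5277)
link 2: phi[2] = 5 + 110 + 110 = 225 deg
  cos(225 deg) = -0.7071, sin(225 deg) = -0.7071
  joint[3] = (8.4134, 7.5277) + 11.4 * (-0.7071, -0.7071) = (8.4134 + -8.0610, 7.5277 + -8.0610) = (0.3524, -0.5333)
End effector: (0.3524, -0.5333)

Answer: 0.3524 -0.5333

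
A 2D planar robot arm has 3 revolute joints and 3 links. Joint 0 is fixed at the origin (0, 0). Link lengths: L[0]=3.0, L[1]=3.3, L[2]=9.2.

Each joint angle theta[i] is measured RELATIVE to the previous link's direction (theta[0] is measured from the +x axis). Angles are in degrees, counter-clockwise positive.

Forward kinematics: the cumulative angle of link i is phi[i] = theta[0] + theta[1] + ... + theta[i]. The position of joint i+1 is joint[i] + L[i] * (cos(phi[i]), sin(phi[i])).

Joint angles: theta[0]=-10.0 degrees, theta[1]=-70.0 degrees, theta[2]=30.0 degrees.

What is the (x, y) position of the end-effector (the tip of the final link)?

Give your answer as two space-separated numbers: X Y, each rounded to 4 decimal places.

Answer: 9.4411 -10.8184

Derivation:
joint[0] = (0.0000, 0.0000)  (base)
link 0: phi[0] = -10 = -10 deg
  cos(-10 deg) = 0.9848, sin(-10 deg) = -0.1736
  joint[1] = (0.0000, 0.0000) + 3 * (0.9848, -0.1736) = (0.0000 + 2.9544, 0.0000 + -0.5209) = (2.9544, -0.5209)
link 1: phi[1] = -10 + -70 = -80 deg
  cos(-80 deg) = 0.1736, sin(-80 deg) = -0.9848
  joint[2] = (2.9544, -0.5209) + 3.3 * (0.1736, -0.9848) = (2.9544 + 0.5730, -0.5209 + -3.2499) = (3.5275, -3.7708)
link 2: phi[2] = -10 + -70 + 30 = -50 deg
  cos(-50 deg) = 0.6428, sin(-50 deg) = -0.7660
  joint[3] = (3.5275, -3.7708) + 9.2 * (0.6428, -0.7660) = (3.5275 + 5.9136, -3.7708 + -7.0476) = (9.4411, -10.8184)
End effector: (9.4411, -10.8184)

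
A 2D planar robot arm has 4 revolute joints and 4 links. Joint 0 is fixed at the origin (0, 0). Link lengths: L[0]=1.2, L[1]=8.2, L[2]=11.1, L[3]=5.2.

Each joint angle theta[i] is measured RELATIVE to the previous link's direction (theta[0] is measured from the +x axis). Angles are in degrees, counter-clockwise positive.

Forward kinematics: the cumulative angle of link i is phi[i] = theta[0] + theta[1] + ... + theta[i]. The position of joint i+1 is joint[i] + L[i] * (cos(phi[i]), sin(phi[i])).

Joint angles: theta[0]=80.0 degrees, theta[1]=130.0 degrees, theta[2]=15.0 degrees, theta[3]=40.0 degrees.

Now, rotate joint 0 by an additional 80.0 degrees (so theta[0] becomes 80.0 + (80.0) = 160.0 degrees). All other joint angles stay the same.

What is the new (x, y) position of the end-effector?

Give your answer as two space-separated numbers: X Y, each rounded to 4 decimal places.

joint[0] = (0.0000, 0.0000)  (base)
link 0: phi[0] = 160 = 160 deg
  cos(160 deg) = -0.9397, sin(160 deg) = 0.3420
  joint[1] = (0.0000, 0.0000) + 1.2 * (-0.9397, 0.3420) = (0.0000 + -1.1276, 0.0000 + 0.4104) = (-1.1276, 0.4104)
link 1: phi[1] = 160 + 130 = 290 deg
  cos(290 deg) = 0.3420, sin(290 deg) = -0.9397
  joint[2] = (-1.1276, 0.4104) + 8.2 * (0.3420, -0.9397) = (-1.1276 + 2.8046, 0.4104 + -7.7055) = (1.6769, -7.2951)
link 2: phi[2] = 160 + 130 + 15 = 305 deg
  cos(305 deg) = 0.5736, sin(305 deg) = -0.8192
  joint[3] = (1.6769, -7.2951) + 11.1 * (0.5736, -0.8192) = (1.6769 + 6.3667, -7.2951 + -9.0926) = (8.0436, -16.3876)
link 3: phi[3] = 160 + 130 + 15 + 40 = 345 deg
  cos(345 deg) = 0.9659, sin(345 deg) = -0.2588
  joint[4] = (8.0436, -16.3876) + 5.2 * (0.9659, -0.2588) = (8.0436 + 5.0228, -16.3876 + -1.3459) = (13.0664, -17.7335)
End effector: (13.0664, -17.7335)

Answer: 13.0664 -17.7335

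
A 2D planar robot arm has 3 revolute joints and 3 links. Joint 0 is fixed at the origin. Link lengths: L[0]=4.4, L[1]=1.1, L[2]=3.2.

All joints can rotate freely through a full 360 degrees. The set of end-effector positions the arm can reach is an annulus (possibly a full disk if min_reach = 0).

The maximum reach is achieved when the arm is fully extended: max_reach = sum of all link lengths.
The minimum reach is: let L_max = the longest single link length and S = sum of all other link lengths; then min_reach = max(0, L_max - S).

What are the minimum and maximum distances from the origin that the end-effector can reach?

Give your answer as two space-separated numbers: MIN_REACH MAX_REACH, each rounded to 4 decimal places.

Link lengths: [4.4, 1.1, 3.2]
max_reach = 4.4 + 1.1 + 3.2 = 8.7
L_max = max([4.4, 1.1, 3.2]) = 4.4
S (sum of others) = 8.7 - 4.4 = 4.3
min_reach = max(0, 4.4 - 4.3) = max(0, 0.1) = 0.1

Answer: 0.1000 8.7000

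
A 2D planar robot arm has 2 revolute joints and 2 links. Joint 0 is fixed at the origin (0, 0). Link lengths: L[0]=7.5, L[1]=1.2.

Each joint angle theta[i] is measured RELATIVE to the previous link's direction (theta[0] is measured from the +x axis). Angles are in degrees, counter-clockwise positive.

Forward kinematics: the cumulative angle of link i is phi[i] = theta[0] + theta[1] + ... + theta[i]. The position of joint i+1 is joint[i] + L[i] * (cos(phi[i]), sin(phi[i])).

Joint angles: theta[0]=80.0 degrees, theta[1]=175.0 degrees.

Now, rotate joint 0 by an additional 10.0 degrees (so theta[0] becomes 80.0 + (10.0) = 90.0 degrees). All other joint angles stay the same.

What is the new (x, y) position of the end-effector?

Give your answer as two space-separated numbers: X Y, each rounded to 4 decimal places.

joint[0] = (0.0000, 0.0000)  (base)
link 0: phi[0] = 90 = 90 deg
  cos(90 deg) = 0.0000, sin(90 deg) = 1.0000
  joint[1] = (0.0000, 0.0000) + 7.5 * (0.0000, 1.0000) = (0.0000 + 0.0000, 0.0000 + 7.5000) = (0.0000, 7.5000)
link 1: phi[1] = 90 + 175 = 265 deg
  cos(265 deg) = -0.0872, sin(265 deg) = -0.9962
  joint[2] = (0.0000, 7.5000) + 1.2 * (-0.0872, -0.9962) = (0.0000 + -0.1046, 7.5000 + -1.1954) = (-0.1046, 6.3046)
End effector: (-0.1046, 6.3046)

Answer: -0.1046 6.3046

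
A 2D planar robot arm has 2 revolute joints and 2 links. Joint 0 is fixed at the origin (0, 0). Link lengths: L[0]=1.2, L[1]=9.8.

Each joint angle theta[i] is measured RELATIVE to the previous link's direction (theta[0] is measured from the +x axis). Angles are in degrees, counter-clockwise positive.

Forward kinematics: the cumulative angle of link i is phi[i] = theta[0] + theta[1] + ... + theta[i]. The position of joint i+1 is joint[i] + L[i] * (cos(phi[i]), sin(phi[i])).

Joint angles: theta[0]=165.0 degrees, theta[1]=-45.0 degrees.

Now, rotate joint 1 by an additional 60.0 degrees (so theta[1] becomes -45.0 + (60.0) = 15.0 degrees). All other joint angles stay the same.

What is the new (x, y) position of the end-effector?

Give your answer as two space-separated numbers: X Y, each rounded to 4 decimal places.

joint[0] = (0.0000, 0.0000)  (base)
link 0: phi[0] = 165 = 165 deg
  cos(165 deg) = -0.9659, sin(165 deg) = 0.2588
  joint[1] = (0.0000, 0.0000) + 1.2 * (-0.9659, 0.2588) = (0.0000 + -1.1591, 0.0000 + 0.3106) = (-1.1591, 0.3106)
link 1: phi[1] = 165 + 15 = 180 deg
  cos(180 deg) = -1.0000, sin(180 deg) = 0.0000
  joint[2] = (-1.1591, 0.3106) + 9.8 * (-1.0000, 0.0000) = (-1.1591 + -9.8000, 0.3106 + 0.0000) = (-10.9591, 0.3106)
End effector: (-10.9591, 0.3106)

Answer: -10.9591 0.3106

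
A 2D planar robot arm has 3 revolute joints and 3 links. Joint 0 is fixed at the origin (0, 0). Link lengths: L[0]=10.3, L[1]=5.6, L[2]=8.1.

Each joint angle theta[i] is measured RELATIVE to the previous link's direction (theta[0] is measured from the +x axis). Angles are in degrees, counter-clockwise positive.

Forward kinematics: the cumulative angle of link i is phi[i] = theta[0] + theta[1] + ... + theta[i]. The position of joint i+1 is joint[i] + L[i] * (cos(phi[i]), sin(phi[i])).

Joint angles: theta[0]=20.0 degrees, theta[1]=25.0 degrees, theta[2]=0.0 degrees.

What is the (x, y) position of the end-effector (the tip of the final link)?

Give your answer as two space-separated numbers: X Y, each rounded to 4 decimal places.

joint[0] = (0.0000, 0.0000)  (base)
link 0: phi[0] = 20 = 20 deg
  cos(20 deg) = 0.9397, sin(20 deg) = 0.3420
  joint[1] = (0.0000, 0.0000) + 10.3 * (0.9397, 0.3420) = (0.0000 + 9.6788, 0.0000 + 3.5228) = (9.6788, 3.5228)
link 1: phi[1] = 20 + 25 = 45 deg
  cos(45 deg) = 0.7071, sin(45 deg) = 0.7071
  joint[2] = (9.6788, 3.5228) + 5.6 * (0.7071, 0.7071) = (9.6788 + 3.9598, 3.5228 + 3.9598) = (13.6386, 7.4826)
link 2: phi[2] = 20 + 25 + 0 = 45 deg
  cos(45 deg) = 0.7071, sin(45 deg) = 0.7071
  joint[3] = (13.6386, 7.4826) + 8.1 * (0.7071, 0.7071) = (13.6386 + 5.7276, 7.4826 + 5.7276) = (19.3662, 13.2102)
End effector: (19.3662, 13.2102)

Answer: 19.3662 13.2102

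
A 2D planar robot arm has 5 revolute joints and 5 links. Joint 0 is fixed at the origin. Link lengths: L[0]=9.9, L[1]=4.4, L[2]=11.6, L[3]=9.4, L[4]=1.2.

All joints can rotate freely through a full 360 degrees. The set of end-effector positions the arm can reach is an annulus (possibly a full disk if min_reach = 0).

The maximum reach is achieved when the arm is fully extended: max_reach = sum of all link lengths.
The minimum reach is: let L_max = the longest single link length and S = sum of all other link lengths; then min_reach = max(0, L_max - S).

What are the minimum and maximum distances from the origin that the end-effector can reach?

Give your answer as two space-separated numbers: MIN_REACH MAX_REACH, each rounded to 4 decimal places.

Link lengths: [9.9, 4.4, 11.6, 9.4, 1.2]
max_reach = 9.9 + 4.4 + 11.6 + 9.4 + 1.2 = 36.5
L_max = max([9.9, 4.4, 11.6, 9.4, 1.2]) = 11.6
S (sum of others) = 36.5 - 11.6 = 24.9
min_reach = max(0, 11.6 - 24.9) = max(0, -13.3) = 0

Answer: 0.0000 36.5000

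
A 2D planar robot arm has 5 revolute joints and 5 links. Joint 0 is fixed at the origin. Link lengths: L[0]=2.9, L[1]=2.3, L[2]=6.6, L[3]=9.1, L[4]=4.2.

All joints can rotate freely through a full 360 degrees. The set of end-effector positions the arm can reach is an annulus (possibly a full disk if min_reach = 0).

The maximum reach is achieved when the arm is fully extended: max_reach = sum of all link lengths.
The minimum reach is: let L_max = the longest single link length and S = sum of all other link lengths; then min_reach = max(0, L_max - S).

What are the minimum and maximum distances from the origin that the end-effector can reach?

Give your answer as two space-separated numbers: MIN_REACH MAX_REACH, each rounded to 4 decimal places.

Link lengths: [2.9, 2.3, 6.6, 9.1, 4.2]
max_reach = 2.9 + 2.3 + 6.6 + 9.1 + 4.2 = 25.1
L_max = max([2.9, 2.3, 6.6, 9.1, 4.2]) = 9.1
S (sum of others) = 25.1 - 9.1 = 16
min_reach = max(0, 9.1 - 16) = max(0, -6.9) = 0

Answer: 0.0000 25.1000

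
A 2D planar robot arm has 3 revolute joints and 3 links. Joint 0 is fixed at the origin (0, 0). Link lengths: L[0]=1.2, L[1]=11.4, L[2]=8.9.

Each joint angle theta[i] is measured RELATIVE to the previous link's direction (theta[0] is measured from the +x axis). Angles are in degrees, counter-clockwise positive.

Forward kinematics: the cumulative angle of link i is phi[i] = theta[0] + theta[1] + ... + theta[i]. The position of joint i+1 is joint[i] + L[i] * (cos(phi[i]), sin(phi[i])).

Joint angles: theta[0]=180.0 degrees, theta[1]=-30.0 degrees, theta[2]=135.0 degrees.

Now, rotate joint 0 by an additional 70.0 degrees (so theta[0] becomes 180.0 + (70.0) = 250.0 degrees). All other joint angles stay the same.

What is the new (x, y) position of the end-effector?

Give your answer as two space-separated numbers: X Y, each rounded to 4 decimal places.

Answer: -0.2772 -9.2311

Derivation:
joint[0] = (0.0000, 0.0000)  (base)
link 0: phi[0] = 250 = 250 deg
  cos(250 deg) = -0.3420, sin(250 deg) = -0.9397
  joint[1] = (0.0000, 0.0000) + 1.2 * (-0.3420, -0.9397) = (0.0000 + -0.4104, 0.0000 + -1.1276) = (-0.4104, -1.1276)
link 1: phi[1] = 250 + -30 = 220 deg
  cos(220 deg) = -0.7660, sin(220 deg) = -0.6428
  joint[2] = (-0.4104, -1.1276) + 11.4 * (-0.7660, -0.6428) = (-0.4104 + -8.7329, -1.1276 + -7.3278) = (-9.1433, -8.4554)
link 2: phi[2] = 250 + -30 + 135 = 355 deg
  cos(355 deg) = 0.9962, sin(355 deg) = -0.0872
  joint[3] = (-9.1433, -8.4554) + 8.9 * (0.9962, -0.0872) = (-9.1433 + 8.8661, -8.4554 + -0.7757) = (-0.2772, -9.2311)
End effector: (-0.2772, -9.2311)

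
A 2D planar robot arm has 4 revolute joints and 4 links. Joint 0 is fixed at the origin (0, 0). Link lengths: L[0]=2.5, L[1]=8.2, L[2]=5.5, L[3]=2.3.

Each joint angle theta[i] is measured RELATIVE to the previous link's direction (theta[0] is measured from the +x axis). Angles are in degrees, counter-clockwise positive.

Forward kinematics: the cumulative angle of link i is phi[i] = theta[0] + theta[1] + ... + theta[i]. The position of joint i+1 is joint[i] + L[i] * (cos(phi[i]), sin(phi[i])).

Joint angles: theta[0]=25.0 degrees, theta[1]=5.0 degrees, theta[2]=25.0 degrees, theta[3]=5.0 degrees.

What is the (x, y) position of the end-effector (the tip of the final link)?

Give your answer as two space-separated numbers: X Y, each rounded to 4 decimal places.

joint[0] = (0.0000, 0.0000)  (base)
link 0: phi[0] = 25 = 25 deg
  cos(25 deg) = 0.9063, sin(25 deg) = 0.4226
  joint[1] = (0.0000, 0.0000) + 2.5 * (0.9063, 0.4226) = (0.0000 + 2.2658, 0.0000 + 1.0565) = (2.2658, 1.0565)
link 1: phi[1] = 25 + 5 = 30 deg
  cos(30 deg) = 0.8660, sin(30 deg) = 0.5000
  joint[2] = (2.2658, 1.0565) + 8.2 * (0.8660, 0.5000) = (2.2658 + 7.1014, 1.0565 + 4.1000) = (9.3672, 5.1565)
link 2: phi[2] = 25 + 5 + 25 = 55 deg
  cos(55 deg) = 0.5736, sin(55 deg) = 0.8192
  joint[3] = (9.3672, 5.1565) + 5.5 * (0.5736, 0.8192) = (9.3672 + 3.1547, 5.1565 + 4.5053) = (12.5218, 9.6619)
link 3: phi[3] = 25 + 5 + 25 + 5 = 60 deg
  cos(60 deg) = 0.5000, sin(60 deg) = 0.8660
  joint[4] = (12.5218, 9.6619) + 2.3 * (0.5000, 0.8660) = (12.5218 + 1.1500, 9.6619 + 1.9919) = (13.6718, 11.6537)
End effector: (13.6718, 11.6537)

Answer: 13.6718 11.6537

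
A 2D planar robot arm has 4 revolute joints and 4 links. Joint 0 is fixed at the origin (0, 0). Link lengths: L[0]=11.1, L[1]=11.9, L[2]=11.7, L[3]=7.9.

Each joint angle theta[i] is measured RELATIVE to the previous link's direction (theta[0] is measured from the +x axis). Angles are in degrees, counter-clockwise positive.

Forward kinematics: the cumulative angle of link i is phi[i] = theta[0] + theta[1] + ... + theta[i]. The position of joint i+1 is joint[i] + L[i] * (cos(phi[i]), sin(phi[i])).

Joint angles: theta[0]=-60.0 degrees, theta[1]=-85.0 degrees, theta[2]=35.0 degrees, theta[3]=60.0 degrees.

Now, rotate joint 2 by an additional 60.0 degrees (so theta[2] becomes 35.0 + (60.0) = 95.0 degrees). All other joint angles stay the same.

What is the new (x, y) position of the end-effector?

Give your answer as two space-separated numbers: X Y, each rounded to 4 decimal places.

joint[0] = (0.0000, 0.0000)  (base)
link 0: phi[0] = -60 = -60 deg
  cos(-60 deg) = 0.5000, sin(-60 deg) = -0.8660
  joint[1] = (0.0000, 0.0000) + 11.1 * (0.5000, -0.8660) = (0.0000 + 5.5500, 0.0000 + -9.6129) = (5.5500, -9.6129)
link 1: phi[1] = -60 + -85 = -145 deg
  cos(-145 deg) = -0.8192, sin(-145 deg) = -0.5736
  joint[2] = (5.5500, -9.6129) + 11.9 * (-0.8192, -0.5736) = (5.5500 + -9.7479, -9.6129 + -6.8256) = (-4.1979, -16.4384)
link 2: phi[2] = -60 + -85 + 95 = -50 deg
  cos(-50 deg) = 0.6428, sin(-50 deg) = -0.7660
  joint[3] = (-4.1979, -16.4384) + 11.7 * (0.6428, -0.7660) = (-4.1979 + 7.5206, -16.4384 + -8.9627) = (3.3227, -25.4012)
link 3: phi[3] = -60 + -85 + 95 + 60 = 10 deg
  cos(10 deg) = 0.9848, sin(10 deg) = 0.1736
  joint[4] = (3.3227, -25.4012) + 7.9 * (0.9848, 0.1736) = (3.3227 + 7.7800, -25.4012 + 1.3718) = (11.1027, -24.0293)
End effector: (11.1027, -24.0293)

Answer: 11.1027 -24.0293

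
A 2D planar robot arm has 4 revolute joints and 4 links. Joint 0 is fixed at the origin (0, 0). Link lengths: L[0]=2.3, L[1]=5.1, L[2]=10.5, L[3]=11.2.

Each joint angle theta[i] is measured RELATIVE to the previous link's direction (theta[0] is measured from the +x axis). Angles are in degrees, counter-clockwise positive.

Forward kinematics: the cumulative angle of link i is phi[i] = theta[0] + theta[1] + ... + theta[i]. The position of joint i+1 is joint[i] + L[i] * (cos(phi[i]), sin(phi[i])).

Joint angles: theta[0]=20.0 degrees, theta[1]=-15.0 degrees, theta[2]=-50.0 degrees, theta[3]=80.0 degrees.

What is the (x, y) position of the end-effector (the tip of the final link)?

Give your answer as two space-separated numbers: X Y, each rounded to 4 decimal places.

Answer: 23.8410 0.2306

Derivation:
joint[0] = (0.0000, 0.0000)  (base)
link 0: phi[0] = 20 = 20 deg
  cos(20 deg) = 0.9397, sin(20 deg) = 0.3420
  joint[1] = (0.0000, 0.0000) + 2.3 * (0.9397, 0.3420) = (0.0000 + 2.1613, 0.0000 + 0.7866) = (2.1613, 0.7866)
link 1: phi[1] = 20 + -15 = 5 deg
  cos(5 deg) = 0.9962, sin(5 deg) = 0.0872
  joint[2] = (2.1613, 0.7866) + 5.1 * (0.9962, 0.0872) = (2.1613 + 5.0806, 0.7866 + 0.4445) = (7.2419, 1.2311)
link 2: phi[2] = 20 + -15 + -50 = -45 deg
  cos(-45 deg) = 0.7071, sin(-45 deg) = -0.7071
  joint[3] = (7.2419, 1.2311) + 10.5 * (0.7071, -0.7071) = (7.2419 + 7.4246, 1.2311 + -7.4246) = (14.6665, -6.1935)
link 3: phi[3] = 20 + -15 + -50 + 80 = 35 deg
  cos(35 deg) = 0.8192, sin(35 deg) = 0.5736
  joint[4] = (14.6665, -6.1935) + 11.2 * (0.8192, 0.5736) = (14.6665 + 9.1745, -6.1935 + 6.4241) = (23.8410, 0.2306)
End effector: (23.8410, 0.2306)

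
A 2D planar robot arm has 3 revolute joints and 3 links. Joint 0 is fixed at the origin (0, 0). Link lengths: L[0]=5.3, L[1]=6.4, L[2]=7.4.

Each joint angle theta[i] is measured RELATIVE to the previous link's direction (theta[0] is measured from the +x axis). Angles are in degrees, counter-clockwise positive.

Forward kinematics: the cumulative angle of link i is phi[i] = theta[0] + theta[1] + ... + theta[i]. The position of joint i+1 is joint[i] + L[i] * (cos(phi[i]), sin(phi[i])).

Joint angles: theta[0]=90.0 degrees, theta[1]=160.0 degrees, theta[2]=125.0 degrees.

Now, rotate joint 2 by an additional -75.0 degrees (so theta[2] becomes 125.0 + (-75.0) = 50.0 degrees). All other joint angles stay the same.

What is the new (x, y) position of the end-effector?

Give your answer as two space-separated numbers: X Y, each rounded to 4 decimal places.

joint[0] = (0.0000, 0.0000)  (base)
link 0: phi[0] = 90 = 90 deg
  cos(90 deg) = 0.0000, sin(90 deg) = 1.0000
  joint[1] = (0.0000, 0.0000) + 5.3 * (0.0000, 1.0000) = (0.0000 + 0.0000, 0.0000 + 5.3000) = (0.0000, 5.3000)
link 1: phi[1] = 90 + 160 = 250 deg
  cos(250 deg) = -0.3420, sin(250 deg) = -0.9397
  joint[2] = (0.0000, 5.3000) + 6.4 * (-0.3420, -0.9397) = (0.0000 + -2.1889, 5.3000 + -6.0140) = (-2.1889, -0.7140)
link 2: phi[2] = 90 + 160 + 50 = 300 deg
  cos(300 deg) = 0.5000, sin(300 deg) = -0.8660
  joint[3] = (-2.1889, -0.7140) + 7.4 * (0.5000, -0.8660) = (-2.1889 + 3.7000, -0.7140 + -6.4086) = (1.5111, -7.1226)
End effector: (1.5111, -7.1226)

Answer: 1.5111 -7.1226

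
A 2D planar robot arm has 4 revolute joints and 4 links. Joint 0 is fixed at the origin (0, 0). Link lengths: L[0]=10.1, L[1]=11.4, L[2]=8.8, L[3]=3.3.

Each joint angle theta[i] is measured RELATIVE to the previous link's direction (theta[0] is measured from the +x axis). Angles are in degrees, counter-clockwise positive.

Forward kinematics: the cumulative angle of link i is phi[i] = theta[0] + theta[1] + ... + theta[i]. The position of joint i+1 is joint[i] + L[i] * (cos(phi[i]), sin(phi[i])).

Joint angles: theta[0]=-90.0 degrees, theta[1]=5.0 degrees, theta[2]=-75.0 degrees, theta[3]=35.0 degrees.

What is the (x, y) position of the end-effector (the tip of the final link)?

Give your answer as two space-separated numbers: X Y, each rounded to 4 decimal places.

joint[0] = (0.0000, 0.0000)  (base)
link 0: phi[0] = -90 = -90 deg
  cos(-90 deg) = 0.0000, sin(-90 deg) = -1.0000
  joint[1] = (0.0000, 0.0000) + 10.1 * (0.0000, -1.0000) = (0.0000 + 0.0000, 0.0000 + -10.1000) = (0.0000, -10.1000)
link 1: phi[1] = -90 + 5 = -85 deg
  cos(-85 deg) = 0.0872, sin(-85 deg) = -0.9962
  joint[2] = (0.0000, -10.1000) + 11.4 * (0.0872, -0.9962) = (0.0000 + 0.9936, -10.1000 + -11.3566) = (0.9936, -21.4566)
link 2: phi[2] = -90 + 5 + -75 = -160 deg
  cos(-160 deg) = -0.9397, sin(-160 deg) = -0.3420
  joint[3] = (0.9936, -21.4566) + 8.8 * (-0.9397, -0.3420) = (0.9936 + -8.2693, -21.4566 + -3.0098) = (-7.2757, -24.4664)
link 3: phi[3] = -90 + 5 + -75 + 35 = -125 deg
  cos(-125 deg) = -0.5736, sin(-125 deg) = -0.8192
  joint[4] = (-7.2757, -24.4664) + 3.3 * (-0.5736, -0.8192) = (-7.2757 + -1.8928, -24.4664 + -2.7032) = (-9.1685, -27.1696)
End effector: (-9.1685, -27.1696)

Answer: -9.1685 -27.1696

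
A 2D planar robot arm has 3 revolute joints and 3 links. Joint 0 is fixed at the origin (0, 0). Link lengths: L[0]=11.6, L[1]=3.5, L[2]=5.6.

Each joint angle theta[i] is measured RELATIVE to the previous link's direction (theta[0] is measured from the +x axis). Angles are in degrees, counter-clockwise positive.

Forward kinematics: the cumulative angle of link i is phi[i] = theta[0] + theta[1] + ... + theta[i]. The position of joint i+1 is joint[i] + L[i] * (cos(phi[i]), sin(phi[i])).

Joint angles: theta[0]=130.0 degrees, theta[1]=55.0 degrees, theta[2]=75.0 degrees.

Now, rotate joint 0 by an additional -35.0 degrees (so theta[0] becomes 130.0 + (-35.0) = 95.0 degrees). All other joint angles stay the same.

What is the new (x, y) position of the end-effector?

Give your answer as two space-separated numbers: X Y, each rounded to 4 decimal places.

Answer: -8.0019 9.3461

Derivation:
joint[0] = (0.0000, 0.0000)  (base)
link 0: phi[0] = 95 = 95 deg
  cos(95 deg) = -0.0872, sin(95 deg) = 0.9962
  joint[1] = (0.0000, 0.0000) + 11.6 * (-0.0872, 0.9962) = (0.0000 + -1.0110, 0.0000 + 11.5559) = (-1.0110, 11.5559)
link 1: phi[1] = 95 + 55 = 150 deg
  cos(150 deg) = -0.8660, sin(150 deg) = 0.5000
  joint[2] = (-1.0110, 11.5559) + 3.5 * (-0.8660, 0.5000) = (-1.0110 + -3.0311, 11.5559 + 1.7500) = (-4.0421, 13.3059)
link 2: phi[2] = 95 + 55 + 75 = 225 deg
  cos(225 deg) = -0.7071, sin(225 deg) = -0.7071
  joint[3] = (-4.0421, 13.3059) + 5.6 * (-0.7071, -0.7071) = (-4.0421 + -3.9598, 13.3059 + -3.9598) = (-8.0019, 9.3461)
End effector: (-8.0019, 9.3461)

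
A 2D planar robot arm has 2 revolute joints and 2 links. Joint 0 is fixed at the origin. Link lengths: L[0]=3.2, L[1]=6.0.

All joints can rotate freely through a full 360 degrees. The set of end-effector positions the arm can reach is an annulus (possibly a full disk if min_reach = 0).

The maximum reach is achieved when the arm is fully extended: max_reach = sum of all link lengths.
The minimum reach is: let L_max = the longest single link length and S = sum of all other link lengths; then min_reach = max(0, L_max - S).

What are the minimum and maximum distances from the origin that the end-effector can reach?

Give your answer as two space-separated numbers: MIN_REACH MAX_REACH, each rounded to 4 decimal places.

Answer: 2.8000 9.2000

Derivation:
Link lengths: [3.2, 6.0]
max_reach = 3.2 + 6 = 9.2
L_max = max([3.2, 6.0]) = 6
S (sum of others) = 9.2 - 6 = 3.2
min_reach = max(0, 6 - 3.2) = max(0, 2.8) = 2.8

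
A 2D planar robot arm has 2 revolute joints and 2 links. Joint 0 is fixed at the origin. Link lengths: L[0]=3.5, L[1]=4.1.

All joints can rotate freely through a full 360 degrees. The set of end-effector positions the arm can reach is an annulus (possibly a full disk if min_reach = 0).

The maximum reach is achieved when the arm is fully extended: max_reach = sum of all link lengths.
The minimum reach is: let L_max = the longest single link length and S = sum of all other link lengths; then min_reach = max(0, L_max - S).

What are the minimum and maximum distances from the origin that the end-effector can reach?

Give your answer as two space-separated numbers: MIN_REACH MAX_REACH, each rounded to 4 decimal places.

Link lengths: [3.5, 4.1]
max_reach = 3.5 + 4.1 = 7.6
L_max = max([3.5, 4.1]) = 4.1
S (sum of others) = 7.6 - 4.1 = 3.5
min_reach = max(0, 4.1 - 3.5) = max(0, 0.6) = 0.6

Answer: 0.6000 7.6000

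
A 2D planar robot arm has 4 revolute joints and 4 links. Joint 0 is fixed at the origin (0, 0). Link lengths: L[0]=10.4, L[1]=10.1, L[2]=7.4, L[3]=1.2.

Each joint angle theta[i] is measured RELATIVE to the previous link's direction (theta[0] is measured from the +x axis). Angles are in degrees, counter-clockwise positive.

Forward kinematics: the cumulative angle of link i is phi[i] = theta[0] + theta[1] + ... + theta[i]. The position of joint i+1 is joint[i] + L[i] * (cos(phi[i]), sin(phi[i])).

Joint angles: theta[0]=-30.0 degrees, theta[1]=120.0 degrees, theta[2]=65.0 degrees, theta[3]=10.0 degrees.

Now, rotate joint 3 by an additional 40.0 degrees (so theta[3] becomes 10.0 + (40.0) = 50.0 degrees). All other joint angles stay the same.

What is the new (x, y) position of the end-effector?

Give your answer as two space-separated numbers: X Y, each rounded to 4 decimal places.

joint[0] = (0.0000, 0.0000)  (base)
link 0: phi[0] = -30 = -30 deg
  cos(-30 deg) = 0.8660, sin(-30 deg) = -0.5000
  joint[1] = (0.0000, 0.0000) + 10.4 * (0.8660, -0.5000) = (0.0000 + 9.0067, 0.0000 + -5.2000) = (9.0067, -5.2000)
link 1: phi[1] = -30 + 120 = 90 deg
  cos(90 deg) = 0.0000, sin(90 deg) = 1.0000
  joint[2] = (9.0067, -5.2000) + 10.1 * (0.0000, 1.0000) = (9.0067 + 0.0000, -5.2000 + 10.1000) = (9.0067, 4.9000)
link 2: phi[2] = -30 + 120 + 65 = 155 deg
  cos(155 deg) = -0.9063, sin(155 deg) = 0.4226
  joint[3] = (9.0067, 4.9000) + 7.4 * (-0.9063, 0.4226) = (9.0067 + -6.7067, 4.9000 + 3.1274) = (2.3000, 8.0274)
link 3: phi[3] = -30 + 120 + 65 + 50 = 205 deg
  cos(205 deg) = -0.9063, sin(205 deg) = -0.4226
  joint[4] = (2.3000, 8.0274) + 1.2 * (-0.9063, -0.4226) = (2.3000 + -1.0876, 8.0274 + -0.5071) = (1.2124, 7.5202)
End effector: (1.2124, 7.5202)

Answer: 1.2124 7.5202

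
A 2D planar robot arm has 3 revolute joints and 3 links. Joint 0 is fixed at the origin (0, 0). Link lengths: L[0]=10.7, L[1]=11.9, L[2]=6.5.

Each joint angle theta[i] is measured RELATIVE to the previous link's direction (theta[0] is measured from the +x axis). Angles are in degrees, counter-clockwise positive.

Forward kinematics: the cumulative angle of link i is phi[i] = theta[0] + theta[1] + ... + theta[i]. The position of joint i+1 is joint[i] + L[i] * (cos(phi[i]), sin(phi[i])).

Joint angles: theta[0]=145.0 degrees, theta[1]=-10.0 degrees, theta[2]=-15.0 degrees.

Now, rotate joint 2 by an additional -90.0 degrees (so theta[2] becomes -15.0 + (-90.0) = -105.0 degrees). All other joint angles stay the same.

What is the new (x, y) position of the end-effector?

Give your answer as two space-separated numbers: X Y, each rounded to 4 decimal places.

Answer: -11.5503 17.8018

Derivation:
joint[0] = (0.0000, 0.0000)  (base)
link 0: phi[0] = 145 = 145 deg
  cos(145 deg) = -0.8192, sin(145 deg) = 0.5736
  joint[1] = (0.0000, 0.0000) + 10.7 * (-0.8192, 0.5736) = (0.0000 + -8.7649, 0.0000 + 6.1373) = (-8.7649, 6.1373)
link 1: phi[1] = 145 + -10 = 135 deg
  cos(135 deg) = -0.7071, sin(135 deg) = 0.7071
  joint[2] = (-8.7649, 6.1373) + 11.9 * (-0.7071, 0.7071) = (-8.7649 + -8.4146, 6.1373 + 8.4146) = (-17.1795, 14.5518)
link 2: phi[2] = 145 + -10 + -105 = 30 deg
  cos(30 deg) = 0.8660, sin(30 deg) = 0.5000
  joint[3] = (-17.1795, 14.5518) + 6.5 * (0.8660, 0.5000) = (-17.1795 + 5.6292, 14.5518 + 3.2500) = (-11.5503, 17.8018)
End effector: (-11.5503, 17.8018)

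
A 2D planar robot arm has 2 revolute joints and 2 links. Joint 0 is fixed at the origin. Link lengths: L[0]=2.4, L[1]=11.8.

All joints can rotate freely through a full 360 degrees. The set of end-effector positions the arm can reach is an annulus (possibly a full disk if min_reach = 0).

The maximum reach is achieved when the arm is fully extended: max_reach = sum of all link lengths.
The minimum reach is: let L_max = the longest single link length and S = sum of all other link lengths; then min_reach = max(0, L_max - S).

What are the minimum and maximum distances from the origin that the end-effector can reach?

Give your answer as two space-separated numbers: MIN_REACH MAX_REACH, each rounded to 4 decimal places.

Answer: 9.4000 14.2000

Derivation:
Link lengths: [2.4, 11.8]
max_reach = 2.4 + 11.8 = 14.2
L_max = max([2.4, 11.8]) = 11.8
S (sum of others) = 14.2 - 11.8 = 2.4
min_reach = max(0, 11.8 - 2.4) = max(0, 9.4) = 9.4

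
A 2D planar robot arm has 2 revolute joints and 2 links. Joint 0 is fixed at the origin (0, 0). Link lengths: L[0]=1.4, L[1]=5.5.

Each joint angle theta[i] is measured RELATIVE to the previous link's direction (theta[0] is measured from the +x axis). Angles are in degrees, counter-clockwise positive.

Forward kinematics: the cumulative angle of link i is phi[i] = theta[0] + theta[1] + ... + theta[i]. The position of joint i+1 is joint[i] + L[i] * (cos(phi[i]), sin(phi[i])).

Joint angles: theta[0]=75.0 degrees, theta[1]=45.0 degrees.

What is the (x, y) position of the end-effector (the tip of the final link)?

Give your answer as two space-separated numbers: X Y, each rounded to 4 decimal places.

Answer: -2.3877 6.1154

Derivation:
joint[0] = (0.0000, 0.0000)  (base)
link 0: phi[0] = 75 = 75 deg
  cos(75 deg) = 0.2588, sin(75 deg) = 0.9659
  joint[1] = (0.0000, 0.0000) + 1.4 * (0.2588, 0.9659) = (0.0000 + 0.3623, 0.0000 + 1.3523) = (0.3623, 1.3523)
link 1: phi[1] = 75 + 45 = 120 deg
  cos(120 deg) = -0.5000, sin(120 deg) = 0.8660
  joint[2] = (0.3623, 1.3523) + 5.5 * (-0.5000, 0.8660) = (0.3623 + -2.7500, 1.3523 + 4.7631) = (-2.3877, 6.1154)
End effector: (-2.3877, 6.1154)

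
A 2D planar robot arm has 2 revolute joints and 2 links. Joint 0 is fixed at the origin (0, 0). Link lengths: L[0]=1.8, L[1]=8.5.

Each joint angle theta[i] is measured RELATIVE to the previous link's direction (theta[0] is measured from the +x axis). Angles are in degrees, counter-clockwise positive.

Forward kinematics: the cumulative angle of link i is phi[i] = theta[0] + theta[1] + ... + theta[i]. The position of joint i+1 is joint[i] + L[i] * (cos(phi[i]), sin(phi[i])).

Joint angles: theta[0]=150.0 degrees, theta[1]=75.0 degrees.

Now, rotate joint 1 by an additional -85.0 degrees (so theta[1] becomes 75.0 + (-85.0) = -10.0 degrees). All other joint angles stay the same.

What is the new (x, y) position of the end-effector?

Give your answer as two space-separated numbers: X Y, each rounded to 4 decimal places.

Answer: -8.0702 6.3637

Derivation:
joint[0] = (0.0000, 0.0000)  (base)
link 0: phi[0] = 150 = 150 deg
  cos(150 deg) = -0.8660, sin(150 deg) = 0.5000
  joint[1] = (0.0000, 0.0000) + 1.8 * (-0.8660, 0.5000) = (0.0000 + -1.5588, 0.0000 + 0.9000) = (-1.5588, 0.9000)
link 1: phi[1] = 150 + -10 = 140 deg
  cos(140 deg) = -0.7660, sin(140 deg) = 0.6428
  joint[2] = (-1.5588, 0.9000) + 8.5 * (-0.7660, 0.6428) = (-1.5588 + -6.5114, 0.9000 + 5.4637) = (-8.0702, 6.3637)
End effector: (-8.0702, 6.3637)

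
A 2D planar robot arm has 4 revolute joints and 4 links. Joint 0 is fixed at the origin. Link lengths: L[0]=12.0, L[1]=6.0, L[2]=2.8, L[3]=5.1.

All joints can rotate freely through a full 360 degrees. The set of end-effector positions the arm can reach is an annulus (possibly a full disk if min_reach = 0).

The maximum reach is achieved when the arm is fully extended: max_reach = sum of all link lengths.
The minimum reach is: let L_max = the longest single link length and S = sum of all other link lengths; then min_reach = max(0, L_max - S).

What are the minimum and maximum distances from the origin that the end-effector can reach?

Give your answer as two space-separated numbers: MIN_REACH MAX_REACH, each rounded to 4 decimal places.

Answer: 0.0000 25.9000

Derivation:
Link lengths: [12.0, 6.0, 2.8, 5.1]
max_reach = 12 + 6 + 2.8 + 5.1 = 25.9
L_max = max([12.0, 6.0, 2.8, 5.1]) = 12
S (sum of others) = 25.9 - 12 = 13.9
min_reach = max(0, 12 - 13.9) = max(0, -1.9) = 0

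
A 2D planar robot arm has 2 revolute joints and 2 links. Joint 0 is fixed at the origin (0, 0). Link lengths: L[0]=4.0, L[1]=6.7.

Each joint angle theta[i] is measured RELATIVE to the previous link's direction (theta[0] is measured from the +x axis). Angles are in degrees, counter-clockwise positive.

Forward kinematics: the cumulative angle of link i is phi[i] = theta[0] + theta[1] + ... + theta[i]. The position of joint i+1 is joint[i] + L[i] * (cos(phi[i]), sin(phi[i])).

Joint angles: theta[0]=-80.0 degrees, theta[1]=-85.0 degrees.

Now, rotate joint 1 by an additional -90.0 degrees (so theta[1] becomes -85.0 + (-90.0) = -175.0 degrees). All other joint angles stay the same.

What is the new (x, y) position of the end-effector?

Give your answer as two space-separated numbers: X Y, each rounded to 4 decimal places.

Answer: -1.0395 2.5325

Derivation:
joint[0] = (0.0000, 0.0000)  (base)
link 0: phi[0] = -80 = -80 deg
  cos(-80 deg) = 0.1736, sin(-80 deg) = -0.9848
  joint[1] = (0.0000, 0.0000) + 4 * (0.1736, -0.9848) = (0.0000 + 0.6946, 0.0000 + -3.9392) = (0.6946, -3.9392)
link 1: phi[1] = -80 + -175 = -255 deg
  cos(-255 deg) = -0.2588, sin(-255 deg) = 0.9659
  joint[2] = (0.6946, -3.9392) + 6.7 * (-0.2588, 0.9659) = (0.6946 + -1.7341, -3.9392 + 6.4717) = (-1.0395, 2.5325)
End effector: (-1.0395, 2.5325)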